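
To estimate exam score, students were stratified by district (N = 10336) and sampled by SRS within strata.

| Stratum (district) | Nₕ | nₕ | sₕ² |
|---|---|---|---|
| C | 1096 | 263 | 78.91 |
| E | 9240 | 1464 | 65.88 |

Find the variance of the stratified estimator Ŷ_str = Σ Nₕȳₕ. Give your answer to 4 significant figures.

3.507 × 10^6

Var(Ŷ_str) = Σₕ Nₕ²(1 − fₕ)sₕ²/nₕ.
C: 1096²·(1 − 263/1096)·78.91/263 = 273925.11.
E: 9240²·(1 − 1464/9240)·65.88/1464 = 3.2332608 × 10^6.
Sum = 3.5071859 × 10^6.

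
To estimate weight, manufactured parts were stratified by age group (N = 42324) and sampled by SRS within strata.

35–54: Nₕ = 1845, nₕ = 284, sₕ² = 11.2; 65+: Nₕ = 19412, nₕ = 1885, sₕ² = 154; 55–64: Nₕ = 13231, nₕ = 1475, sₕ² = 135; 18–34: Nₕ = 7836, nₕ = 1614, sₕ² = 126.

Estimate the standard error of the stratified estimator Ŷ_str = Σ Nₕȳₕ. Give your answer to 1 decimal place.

6778.8

Var(Ŷ_str) = Σₕ Nₕ²(1 − fₕ)sₕ²/nₕ.
35–54: 1845²·(1 − 284/1845)·11.2/284 = 113579.24.
65+: 19412²·(1 − 1885/19412)·154/1885 = 2.7796316 × 10^7.
55–64: 13231²·(1 − 1475/13231)·135/1475 = 1.4236197 × 10^7.
18–34: 7836²·(1 − 1614/7836)·126/1614 = 3.8061986 × 10^6.
Sum = 4.5952291 × 10^7.
SE = √(4.5952291 × 10^7) = 6778.8.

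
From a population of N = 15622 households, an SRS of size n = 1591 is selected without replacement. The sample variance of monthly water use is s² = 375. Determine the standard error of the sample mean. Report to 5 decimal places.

Under SRS without replacement, Var(ȳ) = (1 − f)·s²/n with f = n/N = 1591/15622 = 0.10184355.
Var(ȳ) = (1 − 0.10184355)·375/1591 = 0.89815645·0.23570082 = 0.21169621.
SE(ȳ) = √(0.21169621) = 0.46010.

0.46010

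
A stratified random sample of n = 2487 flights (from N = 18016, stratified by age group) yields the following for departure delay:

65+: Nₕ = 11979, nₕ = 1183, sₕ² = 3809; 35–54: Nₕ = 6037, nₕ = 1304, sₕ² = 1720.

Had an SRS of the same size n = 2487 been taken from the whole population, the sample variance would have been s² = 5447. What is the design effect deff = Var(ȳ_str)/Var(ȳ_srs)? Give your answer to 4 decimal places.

Var(ȳ_str) = Σ Wₕ²(1−fₕ)sₕ²/nₕ with Wₕ = Nₕ/18016:
  65+: (11979/18016)²·(1−1183/11979)·3809/1183 = 1.2829003
  35–54: (6037/18016)²·(1−1304/6037)·1720/1304 = 0.11611593
  → Var(ȳ_str) = 1.3990162.
Var(ȳ_srs) = (1 − 2487/18016)·5447/2487 = 1.8878466.
deff = 1.3990162 / 1.8878466 = 0.7411.

0.7411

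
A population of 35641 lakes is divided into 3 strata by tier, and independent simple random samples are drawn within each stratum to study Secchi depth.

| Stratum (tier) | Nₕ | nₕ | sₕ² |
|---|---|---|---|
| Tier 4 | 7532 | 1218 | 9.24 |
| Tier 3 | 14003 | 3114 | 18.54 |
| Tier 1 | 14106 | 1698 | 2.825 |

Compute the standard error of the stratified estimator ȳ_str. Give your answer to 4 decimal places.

0.0350

Var(ȳ_str) = Σₕ Wₕ²(1 − fₕ)sₕ²/nₕ with Wₕ = Nₕ/N, N = 35641.
Tier 4: Wₕ = 0.21132965; term = 0.21132965²·(1 − 0.16171004)·9.24/1218 = 2.8401404 × 10^-4.
Tier 3: Wₕ = 0.39289021; term = 0.39289021²·(1 − 0.22238092)·18.54/3114 = 7.146616 × 10^-4.
Tier 1: Wₕ = 0.39578014; term = 0.39578014²·(1 − 0.12037431)·2.825/1698 = 2.2923803 × 10^-4.
Sum = 0.0012279137.
SE = √(0.0012279137) = 0.0350.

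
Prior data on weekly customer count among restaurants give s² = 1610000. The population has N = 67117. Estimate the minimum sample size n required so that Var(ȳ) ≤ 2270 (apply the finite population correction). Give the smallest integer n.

702

Without fpc, n₀ = s²/D = 1610000/2270 = 709.2511.
With fpc, (1 − n/N)·s²/n ≤ D requires n ≥ n₀/(1 + n₀/N) = 709.2511/(1 + 709.2511/67117) = 701.8345.
Rounding up, n = 702.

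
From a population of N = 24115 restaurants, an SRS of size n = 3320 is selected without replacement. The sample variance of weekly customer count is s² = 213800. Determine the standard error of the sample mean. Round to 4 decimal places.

7.4520

Under SRS without replacement, Var(ȳ) = (1 − f)·s²/n with f = n/N = 3320/24115 = 0.13767365.
Var(ȳ) = (1 − 0.13767365)·213800/3320 = 0.86232635·64.39759 = 55.531739.
SE(ȳ) = √(55.531739) = 7.4520.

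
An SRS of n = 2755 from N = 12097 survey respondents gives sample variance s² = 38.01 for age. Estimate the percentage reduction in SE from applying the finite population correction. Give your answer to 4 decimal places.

f = n/N = 2755/12097 = 0.22774242.
SE_no-fpc = √(s²/n) = 0.1174595; SE_fpc = √((1−f)s²/n) = 0.10322128.
Ratio = √(1−f) = 0.87878188. Reduction = 100·(1 − 0.87878188) = 12.1218%.

12.1218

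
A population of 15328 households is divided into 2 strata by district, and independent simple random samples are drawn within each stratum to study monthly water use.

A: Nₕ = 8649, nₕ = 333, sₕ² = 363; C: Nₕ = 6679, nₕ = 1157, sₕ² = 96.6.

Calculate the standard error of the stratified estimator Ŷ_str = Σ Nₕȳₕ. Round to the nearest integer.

9027

Var(Ŷ_str) = Σₕ Nₕ²(1 − fₕ)sₕ²/nₕ.
A: 8649²·(1 − 333/8649)·363/333 = 7.8404821 × 10^7.
C: 6679²·(1 − 1157/6679)·96.6/1157 = 3.0792972 × 10^6.
Sum = 8.1484118 × 10^7.
SE = √(8.1484118 × 10^7) = 9027.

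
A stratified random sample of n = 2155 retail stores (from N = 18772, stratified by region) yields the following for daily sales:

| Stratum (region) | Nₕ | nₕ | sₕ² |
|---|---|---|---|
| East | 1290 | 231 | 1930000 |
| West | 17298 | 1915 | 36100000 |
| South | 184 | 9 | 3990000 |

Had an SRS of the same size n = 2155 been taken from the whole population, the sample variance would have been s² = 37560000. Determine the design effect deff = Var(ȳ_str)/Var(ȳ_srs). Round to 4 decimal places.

0.9274

Var(ȳ_str) = Σ Wₕ²(1−fₕ)sₕ²/nₕ with Wₕ = Nₕ/18772:
  East: (1290/18772)²·(1−231/1290)·1930000/231 = 32.389922
  West: (17298/18772)²·(1−1915/17298)·36100000/1915 = 14234.895
  South: (184/18772)²·(1−9/184)·3990000/9 = 40.510273
  → Var(ȳ_str) = 14307.795.
Var(ȳ_srs) = (1 − 2155/18772)·37560000/2155 = 15428.382.
deff = 14307.795 / 15428.382 = 0.9274.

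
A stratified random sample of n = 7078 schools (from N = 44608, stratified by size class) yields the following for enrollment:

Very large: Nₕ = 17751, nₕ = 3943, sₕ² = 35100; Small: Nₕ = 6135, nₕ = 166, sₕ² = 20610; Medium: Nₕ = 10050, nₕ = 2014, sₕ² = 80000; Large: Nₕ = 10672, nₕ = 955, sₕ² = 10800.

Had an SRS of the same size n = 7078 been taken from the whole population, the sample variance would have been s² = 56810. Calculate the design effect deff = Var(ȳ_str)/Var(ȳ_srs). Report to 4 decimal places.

0.8268

Var(ȳ_str) = Σ Wₕ²(1−fₕ)sₕ²/nₕ with Wₕ = Nₕ/44608:
  Very large: (17751/44608)²·(1−3943/17751)·35100/3943 = 1.0964995
  Small: (6135/44608)²·(1−166/6135)·20610/166 = 2.284865
  Medium: (10050/44608)²·(1−2014/10050)·80000/2014 = 1.6121706
  Large: (10672/44608)²·(1−955/10672)·10800/955 = 0.58934947
  → Var(ȳ_str) = 5.5828846.
Var(ȳ_srs) = (1 − 7078/44608)·56810/7078 = 6.7527402.
deff = 5.5828846 / 6.7527402 = 0.8268.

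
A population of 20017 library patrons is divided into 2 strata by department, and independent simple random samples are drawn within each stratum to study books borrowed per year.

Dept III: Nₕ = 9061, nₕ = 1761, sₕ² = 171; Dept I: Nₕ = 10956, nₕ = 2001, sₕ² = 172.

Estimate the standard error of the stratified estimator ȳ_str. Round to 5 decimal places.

0.19256

Var(ȳ_str) = Σₕ Wₕ²(1 − fₕ)sₕ²/nₕ with Wₕ = Nₕ/N, N = 20017.
Dept III: Wₕ = 0.45266523; term = 0.45266523²·(1 − 0.19434941)·171/1761 = 0.016030157.
Dept I: Wₕ = 0.54733477; term = 0.54733477²·(1 − 0.18263965)·172/2001 = 0.021047523.
Sum = 0.03707768.
SE = √(0.03707768) = 0.19256.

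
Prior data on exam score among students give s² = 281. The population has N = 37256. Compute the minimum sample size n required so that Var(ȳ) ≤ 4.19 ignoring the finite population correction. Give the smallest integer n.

68

Without fpc, n₀ = s²/D = 281/4.19 = 67.0644.
Rounding up, n = 68.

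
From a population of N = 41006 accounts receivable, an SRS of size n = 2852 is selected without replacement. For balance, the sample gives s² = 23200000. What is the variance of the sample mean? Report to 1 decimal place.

7568.9

Under SRS without replacement, Var(ȳ) = (1 − f)·s²/n with f = n/N = 2852/41006 = 0.06955080.
Var(ȳ) = (1 − 0.06955080)·23200000/2852 = 0.93044920·8134.6424 = 7568.8715.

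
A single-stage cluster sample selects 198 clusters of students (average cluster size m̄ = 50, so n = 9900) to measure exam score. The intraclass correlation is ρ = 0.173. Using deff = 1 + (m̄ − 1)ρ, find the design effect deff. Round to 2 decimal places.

deff = 1 + (50 − 1)·0.173 = 1 + 8.477 = 9.477.

9.48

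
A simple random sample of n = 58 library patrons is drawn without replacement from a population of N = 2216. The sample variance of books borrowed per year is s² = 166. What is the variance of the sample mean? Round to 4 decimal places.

2.7872

Under SRS without replacement, Var(ȳ) = (1 − f)·s²/n with f = n/N = 58/2216 = 0.02617329.
Var(ȳ) = (1 − 0.02617329)·166/58 = 0.97382671·2.862069 = 2.7871592.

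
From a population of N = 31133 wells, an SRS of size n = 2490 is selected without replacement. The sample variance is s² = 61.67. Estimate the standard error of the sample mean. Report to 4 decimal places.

0.1510

Under SRS without replacement, Var(ȳ) = (1 − f)·s²/n with f = n/N = 2490/31133 = 0.07997944.
Var(ȳ) = (1 − 0.07997944)·61.67/2490 = 0.92002056·0.024767068 = 0.022786212.
SE(ȳ) = √(0.022786212) = 0.1510.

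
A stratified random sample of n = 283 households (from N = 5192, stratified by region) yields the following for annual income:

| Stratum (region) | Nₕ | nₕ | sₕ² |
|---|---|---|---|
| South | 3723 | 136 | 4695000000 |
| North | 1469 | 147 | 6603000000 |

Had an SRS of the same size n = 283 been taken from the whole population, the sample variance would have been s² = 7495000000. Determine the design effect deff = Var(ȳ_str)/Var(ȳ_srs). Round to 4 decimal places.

Var(ȳ_str) = Σ Wₕ²(1−fₕ)sₕ²/nₕ with Wₕ = Nₕ/5192:
  South: (3723/5192)²·(1−136/3723)·4695000000/136 = 1.710219 × 10^7
  North: (1469/5192)²·(1−147/1469)·6603000000/147 = 3.235995 × 10^6
  → Var(ȳ_str) = 2.0338185 × 10^7.
Var(ȳ_srs) = (1 − 283/5192)·7495000000/283 = 2.5040532 × 10^7.
deff = (2.0338185 × 10^7) / (2.5040532 × 10^7) = 0.8122.

0.8122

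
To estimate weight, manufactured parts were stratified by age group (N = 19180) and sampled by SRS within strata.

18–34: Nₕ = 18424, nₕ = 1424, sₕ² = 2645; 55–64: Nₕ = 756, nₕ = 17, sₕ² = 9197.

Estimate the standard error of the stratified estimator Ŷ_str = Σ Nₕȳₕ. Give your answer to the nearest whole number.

29732

Var(Ŷ_str) = Σₕ Nₕ²(1 − fₕ)sₕ²/nₕ.
18–34: 18424²·(1 − 1424/18424)·2645/1424 = 5.8176626 × 10^8.
55–64: 756²·(1 − 17/756)·9197/17 = 3.0224804 × 10^8.
Sum = 8.840143 × 10^8.
SE = √(8.840143 × 10^8) = 29732.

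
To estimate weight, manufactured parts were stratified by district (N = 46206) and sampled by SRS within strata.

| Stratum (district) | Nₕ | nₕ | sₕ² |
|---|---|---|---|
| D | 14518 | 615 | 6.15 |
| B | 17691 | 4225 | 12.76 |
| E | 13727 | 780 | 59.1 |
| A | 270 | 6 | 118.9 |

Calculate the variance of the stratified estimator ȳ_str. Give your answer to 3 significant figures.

Var(ȳ_str) = Σₕ Wₕ²(1 − fₕ)sₕ²/nₕ with Wₕ = Nₕ/N, N = 46206.
D: Wₕ = 0.31420162; term = 0.31420162²·(1 − 0.04236121)·6.15/615 = 9.4540646 × 10^-4.
B: Wₕ = 0.38287235; term = 0.38287235²·(1 − 0.23882200)·12.76/4225 = 3.3699093 × 10^-4.
E: Wₕ = 0.29708263; term = 0.29708263²·(1 − 0.05682232)·59.1/780 = 0.0063072626.
A: Wₕ = 0.00584340; term = 0.00584340²·(1 − 0.02222222)·118.9/6 = 6.6160922 × 10^-4.
Sum = 0.0082512692.

0.00825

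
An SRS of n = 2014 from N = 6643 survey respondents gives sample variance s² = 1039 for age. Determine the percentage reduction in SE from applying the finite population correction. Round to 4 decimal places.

16.5240

f = n/N = 2014/6643 = 0.30317628.
SE_no-fpc = √(s²/n) = 0.71825398; SE_fpc = √((1−f)s²/n) = 0.59956946.
Ratio = √(1−f) = 0.83475968. Reduction = 100·(1 − 0.83475968) = 16.5240%.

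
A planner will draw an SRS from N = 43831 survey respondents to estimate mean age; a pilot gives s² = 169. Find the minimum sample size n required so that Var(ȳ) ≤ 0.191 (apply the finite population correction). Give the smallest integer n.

868

Without fpc, n₀ = s²/D = 169/0.191 = 884.8168.
With fpc, (1 − n/N)·s²/n ≤ D requires n ≥ n₀/(1 + n₀/N) = 884.8168/(1 + 884.8168/43831) = 867.3084.
Rounding up, n = 868.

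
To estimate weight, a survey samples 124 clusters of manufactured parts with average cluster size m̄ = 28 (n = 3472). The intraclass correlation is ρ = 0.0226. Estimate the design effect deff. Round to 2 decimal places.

1.61

deff = 1 + (28 − 1)·0.0226 = 1 + 0.6102 = 1.6102.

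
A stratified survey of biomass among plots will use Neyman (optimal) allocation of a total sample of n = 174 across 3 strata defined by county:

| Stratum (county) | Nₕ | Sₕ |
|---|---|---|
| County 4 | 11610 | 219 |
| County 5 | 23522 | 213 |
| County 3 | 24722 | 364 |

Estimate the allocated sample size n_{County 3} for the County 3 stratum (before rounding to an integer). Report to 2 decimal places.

Neyman allocation: nₕ = n·NₕSₕ / Σⱼ NⱼSⱼ.
Σ NⱼSⱼ = 11610·219 + 23522·213 + 24722·364 = 1.6551584 × 10^7.
n_{County 3} = 174·24722·364 / (1.6551584 × 10^7) = 94.60.

94.60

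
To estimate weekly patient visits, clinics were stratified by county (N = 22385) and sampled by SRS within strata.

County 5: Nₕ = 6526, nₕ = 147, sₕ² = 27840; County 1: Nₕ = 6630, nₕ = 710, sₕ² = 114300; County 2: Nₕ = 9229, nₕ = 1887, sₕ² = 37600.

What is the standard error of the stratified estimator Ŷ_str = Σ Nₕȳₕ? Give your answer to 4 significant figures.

124700

Var(Ŷ_str) = Σₕ Nₕ²(1 − fₕ)sₕ²/nₕ.
County 5: 6526²·(1 − 147/6526)·27840/147 = 7.8840899 × 10^9.
County 1: 6630²·(1 − 710/6630)·114300/710 = 6.3186328 × 10^9.
County 2: 9229²·(1 − 1887/9229)·37600/1887 = 1.3501592 × 10^9.
Sum = 1.5552882 × 10^10.
SE = √(1.5552882 × 10^10) = 124700.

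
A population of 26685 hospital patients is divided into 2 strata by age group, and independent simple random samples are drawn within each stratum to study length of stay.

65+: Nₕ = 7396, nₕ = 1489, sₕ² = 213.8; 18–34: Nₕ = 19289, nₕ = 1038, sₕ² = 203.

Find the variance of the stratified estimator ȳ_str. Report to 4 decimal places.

Var(ȳ_str) = Σₕ Wₕ²(1 − fₕ)sₕ²/nₕ with Wₕ = Nₕ/N, N = 26685.
65+: Wₕ = 0.27715945; term = 0.27715945²·(1 − 0.20132504)·213.8/1489 = 0.0088093215.
18–34: Wₕ = 0.72284055; term = 0.72284055²·(1 − 0.05381305)·203/1038 = 0.096685344.
Sum = 0.10549467.

0.1055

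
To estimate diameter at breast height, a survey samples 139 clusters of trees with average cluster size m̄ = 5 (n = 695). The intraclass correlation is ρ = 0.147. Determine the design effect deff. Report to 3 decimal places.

deff = 1 + (5 − 1)·0.147 = 1 + 0.588 = 1.588.

1.588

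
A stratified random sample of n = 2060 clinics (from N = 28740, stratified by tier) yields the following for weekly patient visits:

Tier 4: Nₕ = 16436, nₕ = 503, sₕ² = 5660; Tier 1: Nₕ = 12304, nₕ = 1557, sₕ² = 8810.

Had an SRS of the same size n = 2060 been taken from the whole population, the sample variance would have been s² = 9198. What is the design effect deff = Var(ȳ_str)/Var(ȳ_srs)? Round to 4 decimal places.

1.0792

Var(ȳ_str) = Σ Wₕ²(1−fₕ)sₕ²/nₕ with Wₕ = Nₕ/28740:
  Tier 4: (16436/28740)²·(1−503/16436)·5660/503 = 3.567538
  Tier 1: (12304/28740)²·(1−1557/12304)·8810/1557 = 0.90583133
  → Var(ȳ_str) = 4.4733693.
Var(ȳ_srs) = (1 − 2060/28740)·9198/2060 = 4.1450068.
deff = 4.4733693 / 4.1450068 = 1.0792.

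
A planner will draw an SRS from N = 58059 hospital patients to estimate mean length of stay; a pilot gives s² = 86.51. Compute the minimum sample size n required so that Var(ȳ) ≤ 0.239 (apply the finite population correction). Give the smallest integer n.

360

Without fpc, n₀ = s²/D = 86.51/0.239 = 361.9665.
With fpc, (1 − n/N)·s²/n ≤ D requires n ≥ n₀/(1 + n₀/N) = 361.9665/(1 + 361.9665/58059) = 359.7238.
Rounding up, n = 360.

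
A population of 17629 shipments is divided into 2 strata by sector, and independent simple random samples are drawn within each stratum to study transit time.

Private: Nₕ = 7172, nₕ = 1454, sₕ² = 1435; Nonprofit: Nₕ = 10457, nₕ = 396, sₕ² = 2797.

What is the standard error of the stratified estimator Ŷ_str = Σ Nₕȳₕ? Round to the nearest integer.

27992

Var(Ŷ_str) = Σₕ Nₕ²(1 − fₕ)sₕ²/nₕ.
Private: 7172²·(1 − 1454/7172)·1435/1454 = 4.0473609 × 10^7.
Nonprofit: 10457²·(1 − 396/10457)·2797/396 = 7.4309705 × 10^8.
Sum = 7.8357066 × 10^8.
SE = √(7.8357066 × 10^8) = 27992.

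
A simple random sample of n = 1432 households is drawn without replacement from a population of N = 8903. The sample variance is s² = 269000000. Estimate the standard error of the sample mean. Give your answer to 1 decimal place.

397.0

Under SRS without replacement, Var(ȳ) = (1 − f)·s²/n with f = n/N = 1432/8903 = 0.16084466.
Var(ȳ) = (1 − 0.16084466)·269000000/1432 = 0.83915534·187849.16 = 157634.63.
SE(ȳ) = √(157634.63) = 397.0.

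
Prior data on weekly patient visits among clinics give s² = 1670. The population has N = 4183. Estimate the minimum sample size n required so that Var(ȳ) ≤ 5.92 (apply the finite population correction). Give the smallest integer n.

Without fpc, n₀ = s²/D = 1670/5.92 = 282.0946.
With fpc, (1 − n/N)·s²/n ≤ D requires n ≥ n₀/(1 + n₀/N) = 282.0946/(1 + 282.0946/4183) = 264.2725.
Rounding up, n = 265.

265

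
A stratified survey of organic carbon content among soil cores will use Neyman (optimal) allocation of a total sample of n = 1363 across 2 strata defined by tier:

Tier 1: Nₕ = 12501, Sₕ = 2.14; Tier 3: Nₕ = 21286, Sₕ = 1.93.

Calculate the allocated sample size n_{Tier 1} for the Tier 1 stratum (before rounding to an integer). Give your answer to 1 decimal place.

537.5

Neyman allocation: nₕ = n·NₕSₕ / Σⱼ NⱼSⱼ.
Σ NⱼSⱼ = 12501·2.14 + 21286·1.93 = 67834.12.
n_{Tier 1} = 1363·12501·2.14 / 67834.12 = 537.5.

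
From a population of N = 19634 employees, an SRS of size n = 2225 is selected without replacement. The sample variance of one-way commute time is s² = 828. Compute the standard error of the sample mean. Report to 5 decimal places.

0.57442

Under SRS without replacement, Var(ȳ) = (1 − f)·s²/n with f = n/N = 2225/19634 = 0.11332383.
Var(ȳ) = (1 − 0.11332383)·828/2225 = 0.88667617·0.37213483 = 0.32996309.
SE(ȳ) = √(0.32996309) = 0.57442.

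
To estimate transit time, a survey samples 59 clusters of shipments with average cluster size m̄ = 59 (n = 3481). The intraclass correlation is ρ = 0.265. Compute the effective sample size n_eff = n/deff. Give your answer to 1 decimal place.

212.6

deff = 1 + (59 − 1)·0.265 = 1 + 15.37 = 16.37.
n_eff = 3481 / 16.37 = 212.6.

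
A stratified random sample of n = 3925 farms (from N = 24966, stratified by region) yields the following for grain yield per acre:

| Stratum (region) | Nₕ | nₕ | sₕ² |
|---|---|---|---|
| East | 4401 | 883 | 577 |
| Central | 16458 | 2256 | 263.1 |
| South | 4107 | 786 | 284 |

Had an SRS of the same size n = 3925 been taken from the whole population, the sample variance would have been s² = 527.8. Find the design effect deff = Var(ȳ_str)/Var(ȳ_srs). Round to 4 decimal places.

Var(ȳ_str) = Σ Wₕ²(1−fₕ)sₕ²/nₕ with Wₕ = Nₕ/24966:
  East: (4401/24966)²·(1−883/4401)·577/883 = 0.016231714
  Central: (16458/24966)²·(1−2256/16458)·263.1/2256 = 0.043733112
  South: (4107/24966)²·(1−786/4107)·284/786 = 0.0079066304
  → Var(ȳ_str) = 0.067871456.
Var(ȳ_srs) = (1 − 3925/24966)·527.8/3925 = 0.11333059.
deff = 0.067871456 / 0.11333059 = 0.5989.

0.5989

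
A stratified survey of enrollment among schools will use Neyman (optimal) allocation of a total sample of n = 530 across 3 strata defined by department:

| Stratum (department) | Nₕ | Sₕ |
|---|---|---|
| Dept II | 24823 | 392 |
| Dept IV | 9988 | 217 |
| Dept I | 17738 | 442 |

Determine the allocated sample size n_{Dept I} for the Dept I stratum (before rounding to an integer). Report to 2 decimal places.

210.52

Neyman allocation: nₕ = n·NₕSₕ / Σⱼ NⱼSⱼ.
Σ NⱼSⱼ = 24823·392 + 9988·217 + 17738·442 = 1.9738208 × 10^7.
n_{Dept I} = 530·17738·442 / (1.9738208 × 10^7) = 210.52.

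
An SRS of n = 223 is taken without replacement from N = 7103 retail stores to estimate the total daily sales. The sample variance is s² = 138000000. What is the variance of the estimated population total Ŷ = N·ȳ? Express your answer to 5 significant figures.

3.0242 × 10^13

Var(Ŷ) = N²·Var(ȳ) = N²·(1 − n/N)·s²/n.
f = 223/7103 = 0.03139519; Var(ȳ) = 0.96860481·138000000/223 = 599405.67.
Var(Ŷ) = 7103² · 599405.67 = 3.024158 × 10^13.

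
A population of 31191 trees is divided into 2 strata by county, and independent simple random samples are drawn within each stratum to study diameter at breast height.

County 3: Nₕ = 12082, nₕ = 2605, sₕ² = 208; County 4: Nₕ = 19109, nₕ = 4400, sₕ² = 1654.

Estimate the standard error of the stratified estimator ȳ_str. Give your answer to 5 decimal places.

Var(ȳ_str) = Σₕ Wₕ²(1 − fₕ)sₕ²/nₕ with Wₕ = Nₕ/N, N = 31191.
County 3: Wₕ = 0.38735533; term = 0.38735533²·(1 − 0.21561000)·208/2605 = 0.0093973786.
County 4: Wₕ = 0.61264467; term = 0.61264467²·(1 − 0.23025799)·1654/4400 = 0.10860388.
Sum = 0.11800126.
SE = √(0.11800126) = 0.34351.

0.34351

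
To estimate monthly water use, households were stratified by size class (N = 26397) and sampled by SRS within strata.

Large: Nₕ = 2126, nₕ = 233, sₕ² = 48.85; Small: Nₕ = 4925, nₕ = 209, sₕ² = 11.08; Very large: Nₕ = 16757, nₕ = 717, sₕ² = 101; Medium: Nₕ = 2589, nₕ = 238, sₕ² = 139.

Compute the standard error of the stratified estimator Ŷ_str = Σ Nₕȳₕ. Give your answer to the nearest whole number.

Var(Ŷ_str) = Σₕ Nₕ²(1 − fₕ)sₕ²/nₕ.
Large: 2126²·(1 − 233/2126)·48.85/233 = 843766.97.
Small: 4925²·(1 − 209/4925)·11.08/209 = 1.2313273 × 10^6.
Very large: 16757²·(1 − 717/16757)·101/717 = 3.7861939 × 10^7.
Medium: 2589²·(1 − 238/2589)·139/238 = 3.5548602 × 10^6.
Sum = 4.3491893 × 10^7.
SE = √(4.3491893 × 10^7) = 6595.

6595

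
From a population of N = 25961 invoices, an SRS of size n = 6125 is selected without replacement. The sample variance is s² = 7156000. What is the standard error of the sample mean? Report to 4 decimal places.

Under SRS without replacement, Var(ȳ) = (1 − f)·s²/n with f = n/N = 6125/25961 = 0.23593082.
Var(ȳ) = (1 − 0.23593082)·7156000/6125 = 0.76406918·1168.3265 = 892.6823.
SE(ȳ) = √(892.6823) = 29.8778.

29.8778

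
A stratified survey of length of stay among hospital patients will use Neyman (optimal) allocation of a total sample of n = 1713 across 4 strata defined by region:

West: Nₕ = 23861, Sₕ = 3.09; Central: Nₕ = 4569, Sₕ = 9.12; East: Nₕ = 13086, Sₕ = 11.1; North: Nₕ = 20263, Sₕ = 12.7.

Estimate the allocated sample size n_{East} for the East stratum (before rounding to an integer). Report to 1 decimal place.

Neyman allocation: nₕ = n·NₕSₕ / Σⱼ NⱼSⱼ.
Σ NⱼSⱼ = 23861·3.09 + 4569·9.12 + 13086·11.1 + 20263·12.7 = 517994.47.
n_{East} = 1713·13086·11.1 / 517994.47 = 480.4.

480.4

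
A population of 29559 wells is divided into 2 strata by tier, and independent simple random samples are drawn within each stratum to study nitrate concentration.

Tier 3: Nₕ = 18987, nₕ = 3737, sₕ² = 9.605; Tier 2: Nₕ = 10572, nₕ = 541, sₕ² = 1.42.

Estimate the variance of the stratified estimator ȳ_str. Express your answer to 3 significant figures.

Var(ȳ_str) = Σₕ Wₕ²(1 − fₕ)sₕ²/nₕ with Wₕ = Nₕ/N, N = 29559.
Tier 3: Wₕ = 0.64234243; term = 0.64234243²·(1 − 0.19681888)·9.605/3737 = 8.5176735 × 10^-4.
Tier 2: Wₕ = 0.35765757; term = 0.35765757²·(1 − 0.05117291)·1.42/541 = 3.1857595 × 10^-4.
Sum = 0.0011703433.

0.00117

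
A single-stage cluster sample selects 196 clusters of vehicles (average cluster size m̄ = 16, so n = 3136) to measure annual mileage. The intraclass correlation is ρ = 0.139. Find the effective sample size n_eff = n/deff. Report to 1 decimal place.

deff = 1 + (16 − 1)·0.139 = 1 + 2.085 = 3.085.
n_eff = 3136 / 3.085 = 1016.5.

1016.5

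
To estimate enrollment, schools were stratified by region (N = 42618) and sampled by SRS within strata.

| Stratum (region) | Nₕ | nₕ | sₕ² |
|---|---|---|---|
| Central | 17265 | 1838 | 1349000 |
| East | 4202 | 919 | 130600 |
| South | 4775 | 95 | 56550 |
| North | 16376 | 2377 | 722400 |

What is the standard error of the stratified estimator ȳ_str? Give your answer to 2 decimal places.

Var(ȳ_str) = Σₕ Wₕ²(1 − fₕ)sₕ²/nₕ with Wₕ = Nₕ/N, N = 42618.
Central: Wₕ = 0.40511052; term = 0.40511052²·(1 − 0.10645815)·1349000/1838 = 107.62877.
East: Wₕ = 0.09859684; term = 0.09859684²·(1 − 0.21870538)·130600/919 = 1.0793653.
South: Wₕ = 0.11204186; term = 0.11204186²·(1 − 0.01989529)·56550/95 = 7.3238949.
North: Wₕ = 0.38425079; term = 0.38425079²·(1 − 0.14515144)·722400/2377 = 38.358999.
Sum = 154.39103.
SE = √(154.39103) = 12.43.

12.43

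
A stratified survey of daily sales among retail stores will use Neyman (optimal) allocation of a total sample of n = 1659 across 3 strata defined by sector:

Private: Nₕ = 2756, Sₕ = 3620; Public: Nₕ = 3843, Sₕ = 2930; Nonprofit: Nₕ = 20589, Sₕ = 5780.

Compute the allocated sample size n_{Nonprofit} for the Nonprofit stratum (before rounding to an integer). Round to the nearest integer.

Neyman allocation: nₕ = n·NₕSₕ / Σⱼ NⱼSⱼ.
Σ NⱼSⱼ = 2756·3620 + 3843·2930 + 20589·5780 = 1.4024113 × 10^8.
n_{Nonprofit} = 1659·20589·5780 / (1.4024113 × 10^8) = 1408.

1408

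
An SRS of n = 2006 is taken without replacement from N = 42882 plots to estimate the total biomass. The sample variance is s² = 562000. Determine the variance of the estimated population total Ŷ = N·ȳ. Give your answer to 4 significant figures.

Var(Ŷ) = N²·Var(ȳ) = N²·(1 − n/N)·s²/n.
f = 2006/42882 = 0.04677953; Var(ȳ) = 0.95322047·562000/2006 = 267.05379.
Var(Ŷ) = 42882² · 267.05379 = 4.9107611 × 10^11.

4.911 × 10^11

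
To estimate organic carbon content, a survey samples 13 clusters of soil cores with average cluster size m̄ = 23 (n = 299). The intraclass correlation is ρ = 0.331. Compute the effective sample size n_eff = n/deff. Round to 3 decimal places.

deff = 1 + (23 − 1)·0.331 = 1 + 7.282 = 8.282.
n_eff = 299 / 8.282 = 36.102.

36.102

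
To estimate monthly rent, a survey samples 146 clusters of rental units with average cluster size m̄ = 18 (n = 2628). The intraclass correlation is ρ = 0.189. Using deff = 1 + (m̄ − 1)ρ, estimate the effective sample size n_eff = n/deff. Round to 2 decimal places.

623.78

deff = 1 + (18 − 1)·0.189 = 1 + 3.213 = 4.213.
n_eff = 2628 / 4.213 = 623.78.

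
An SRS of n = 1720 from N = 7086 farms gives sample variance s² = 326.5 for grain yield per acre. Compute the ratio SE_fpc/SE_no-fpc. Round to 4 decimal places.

0.8702

f = n/N = 1720/7086 = 0.24273215.
SE_no-fpc = √(s²/n) = 0.43568978; SE_fpc = √((1−f)s²/n) = 0.3791422.
Ratio = √(1−f) = 0.87021138.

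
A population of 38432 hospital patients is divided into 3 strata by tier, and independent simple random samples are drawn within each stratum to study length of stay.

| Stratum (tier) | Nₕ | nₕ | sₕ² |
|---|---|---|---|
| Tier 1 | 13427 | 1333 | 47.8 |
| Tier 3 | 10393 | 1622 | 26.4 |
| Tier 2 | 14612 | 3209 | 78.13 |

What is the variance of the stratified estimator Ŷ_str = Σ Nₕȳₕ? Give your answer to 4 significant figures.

1.136 × 10^7

Var(Ŷ_str) = Σₕ Nₕ²(1 − fₕ)sₕ²/nₕ.
Tier 1: 13427²·(1 − 1333/13427)·47.8/1333 = 5.8229988 × 10^6.
Tier 3: 10393²·(1 − 1622/10393)·26.4/1622 = 1.4836898 × 10^6.
Tier 2: 14612²·(1 − 3209/14612)·78.13/3209 = 4.0567374 × 10^6.
Sum = 1.1363426 × 10^7.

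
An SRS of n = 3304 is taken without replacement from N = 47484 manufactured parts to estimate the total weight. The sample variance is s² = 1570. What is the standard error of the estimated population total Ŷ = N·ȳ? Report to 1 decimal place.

31573.0

Var(Ŷ) = N²·Var(ȳ) = N²·(1 − n/N)·s²/n.
f = 3304/47484 = 0.06958133; Var(ȳ) = 0.93041867·1570/3304 = 0.44211783.
Var(Ŷ) = 47484² · 0.44211783 = 9.9685645 × 10^8.
SE(Ŷ) = √(9.9685645 × 10^8) = 31573.0.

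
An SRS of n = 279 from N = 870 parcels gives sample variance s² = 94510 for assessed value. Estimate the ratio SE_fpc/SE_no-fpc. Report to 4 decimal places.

0.8242

f = n/N = 279/870 = 0.32068966.
SE_no-fpc = √(s²/n) = 18.405041; SE_fpc = √((1−f)s²/n) = 15.169487.
Ratio = √(1−f) = 0.82420285.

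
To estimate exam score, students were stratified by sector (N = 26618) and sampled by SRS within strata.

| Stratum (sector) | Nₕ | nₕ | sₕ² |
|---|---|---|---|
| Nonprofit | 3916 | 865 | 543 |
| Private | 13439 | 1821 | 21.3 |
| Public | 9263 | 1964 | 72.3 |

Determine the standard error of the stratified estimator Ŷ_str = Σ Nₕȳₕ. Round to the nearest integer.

3437

Var(Ŷ_str) = Σₕ Nₕ²(1 − fₕ)sₕ²/nₕ.
Nonprofit: 3916²·(1 − 865/3916)·543/865 = 7.5001269 × 10^6.
Private: 13439²·(1 − 1821/13439)·21.3/1821 = 1.8262826 × 10^6.
Public: 9263²·(1 − 1964/9263)·72.3/1964 = 2.4889252 × 10^6.
Sum = 1.1815335 × 10^7.
SE = √(1.1815335 × 10^7) = 3437.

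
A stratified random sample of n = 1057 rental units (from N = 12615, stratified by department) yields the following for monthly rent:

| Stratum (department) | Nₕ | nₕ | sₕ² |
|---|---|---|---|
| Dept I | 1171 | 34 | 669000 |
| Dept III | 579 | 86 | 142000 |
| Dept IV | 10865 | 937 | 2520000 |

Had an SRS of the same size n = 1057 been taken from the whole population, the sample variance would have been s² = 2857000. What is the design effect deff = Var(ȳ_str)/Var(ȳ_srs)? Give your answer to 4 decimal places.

0.8038

Var(ȳ_str) = Σ Wₕ²(1−fₕ)sₕ²/nₕ with Wₕ = Nₕ/12615:
  Dept I: (1171/12615)²·(1−34/1171)·669000/34 = 164.62283
  Dept III: (579/12615)²·(1−86/579)·142000/86 = 2.9616986
  Dept IV: (10865/12615)²·(1−937/10865)·2520000/937 = 1822.9634
  → Var(ȳ_str) = 1990.5479.
Var(ȳ_srs) = (1 − 1057/12615)·2857000/1057 = 2476.4564.
deff = 1990.5479 / 2476.4564 = 0.8038.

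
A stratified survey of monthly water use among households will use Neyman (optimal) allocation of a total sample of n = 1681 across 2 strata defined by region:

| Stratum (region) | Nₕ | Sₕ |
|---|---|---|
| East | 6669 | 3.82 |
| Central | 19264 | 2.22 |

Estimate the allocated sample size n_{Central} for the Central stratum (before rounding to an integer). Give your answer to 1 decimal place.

1053.5

Neyman allocation: nₕ = n·NₕSₕ / Σⱼ NⱼSⱼ.
Σ NⱼSⱼ = 6669·3.82 + 19264·2.22 = 68241.66.
n_{Central} = 1681·19264·2.22 / 68241.66 = 1053.5.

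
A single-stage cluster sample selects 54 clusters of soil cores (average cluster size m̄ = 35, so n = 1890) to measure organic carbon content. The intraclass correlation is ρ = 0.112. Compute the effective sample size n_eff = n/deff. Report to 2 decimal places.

393.09

deff = 1 + (35 − 1)·0.112 = 1 + 3.808 = 4.808.
n_eff = 1890 / 4.808 = 393.09.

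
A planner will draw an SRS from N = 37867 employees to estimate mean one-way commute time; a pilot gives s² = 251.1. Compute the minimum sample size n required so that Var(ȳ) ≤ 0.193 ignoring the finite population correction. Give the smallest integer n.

1302

Without fpc, n₀ = s²/D = 251.1/0.193 = 1301.0363.
Rounding up, n = 1302.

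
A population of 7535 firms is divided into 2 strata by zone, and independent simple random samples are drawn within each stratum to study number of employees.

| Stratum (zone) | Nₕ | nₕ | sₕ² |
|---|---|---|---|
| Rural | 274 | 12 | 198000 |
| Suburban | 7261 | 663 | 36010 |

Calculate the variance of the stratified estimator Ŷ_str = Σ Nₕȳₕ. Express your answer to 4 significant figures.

Var(Ŷ_str) = Σₕ Nₕ²(1 − fₕ)sₕ²/nₕ.
Rural: 274²·(1 − 12/274)·198000/12 = 1.184502 × 10^9.
Suburban: 7261²·(1 − 663/7261)·36010/663 = 2.6020662 × 10^9.
Sum = 3.7865682 × 10^9.

3.787 × 10^9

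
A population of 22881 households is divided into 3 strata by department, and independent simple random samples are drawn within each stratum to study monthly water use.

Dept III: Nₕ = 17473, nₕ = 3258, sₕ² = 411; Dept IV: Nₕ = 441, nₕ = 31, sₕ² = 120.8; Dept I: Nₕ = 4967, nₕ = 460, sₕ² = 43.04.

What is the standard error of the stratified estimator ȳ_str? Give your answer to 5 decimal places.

0.25533

Var(ȳ_str) = Σₕ Wₕ²(1 − fₕ)sₕ²/nₕ with Wₕ = Nₕ/N, N = 22881.
Dept III: Wₕ = 0.76364669; term = 0.76364669²·(1 − 0.18645911)·411/3258 = 0.05984875.
Dept IV: Wₕ = 0.01927363; term = 0.01927363²·(1 − 0.07029478)·120.8/31 = 0.0013457912.
Dept I: Wₕ = 0.21707967; term = 0.21707967²·(1 − 0.09261123)·43.04/460 = 0.0040007936.
Sum = 0.065195335.
SE = √(0.065195335) = 0.25533.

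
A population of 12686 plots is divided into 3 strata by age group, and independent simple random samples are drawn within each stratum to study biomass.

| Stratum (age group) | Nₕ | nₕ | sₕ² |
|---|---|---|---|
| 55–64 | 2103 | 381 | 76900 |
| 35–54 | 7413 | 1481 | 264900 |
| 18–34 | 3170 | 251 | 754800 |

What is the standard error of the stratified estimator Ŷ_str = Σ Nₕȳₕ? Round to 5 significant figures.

Var(Ŷ_str) = Σₕ Nₕ²(1 − fₕ)sₕ²/nₕ.
55–64: 2103²·(1 − 381/2103)·76900/381 = 7.3092663 × 10^8.
35–54: 7413²·(1 − 1481/7413)·264900/1481 = 7.8654222 × 10^9.
18–34: 3170²·(1 − 251/3170)·754800/251 = 2.7826048 × 10^10.
Sum = 3.6422397 × 10^10.
SE = √(3.6422397 × 10^10) = 190850.

190850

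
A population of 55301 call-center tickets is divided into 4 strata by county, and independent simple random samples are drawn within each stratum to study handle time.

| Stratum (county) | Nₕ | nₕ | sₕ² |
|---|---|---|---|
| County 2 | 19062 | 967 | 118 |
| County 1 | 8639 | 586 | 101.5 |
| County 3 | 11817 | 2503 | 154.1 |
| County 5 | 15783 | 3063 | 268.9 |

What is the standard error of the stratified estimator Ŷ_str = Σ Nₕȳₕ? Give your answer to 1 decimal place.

8862.4

Var(Ŷ_str) = Σₕ Nₕ²(1 − fₕ)sₕ²/nₕ.
County 2: 19062²·(1 − 967/19062)·118/967 = 4.2090355 × 10^7.
County 1: 8639²·(1 − 586/8639)·101.5/586 = 1.2050071 × 10^7.
County 3: 11817²·(1 − 2503/11817)·154.1/2503 = 6.7761851 × 10^6.
County 5: 15783²·(1 − 3063/15783)·268.9/3063 = 1.7624649 × 10^7.
Sum = 7.854126 × 10^7.
SE = √(7.854126 × 10^7) = 8862.4.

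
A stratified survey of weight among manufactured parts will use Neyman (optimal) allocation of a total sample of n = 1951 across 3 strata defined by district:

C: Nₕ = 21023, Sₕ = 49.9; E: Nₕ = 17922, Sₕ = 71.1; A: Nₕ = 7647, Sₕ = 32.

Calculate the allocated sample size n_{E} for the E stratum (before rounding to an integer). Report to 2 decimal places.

968.09

Neyman allocation: nₕ = n·NₕSₕ / Σⱼ NⱼSⱼ.
Σ NⱼSⱼ = 21023·49.9 + 17922·71.1 + 7647·32 = 2.5680059 × 10^6.
n_{E} = 1951·17922·71.1 / (2.5680059 × 10^6) = 968.09.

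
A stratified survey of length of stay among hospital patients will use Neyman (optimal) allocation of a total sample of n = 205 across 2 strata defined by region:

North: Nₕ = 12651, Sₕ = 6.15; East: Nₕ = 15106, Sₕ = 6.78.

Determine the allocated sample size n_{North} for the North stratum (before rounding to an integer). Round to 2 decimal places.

88.50

Neyman allocation: nₕ = n·NₕSₕ / Σⱼ NⱼSⱼ.
Σ NⱼSⱼ = 12651·6.15 + 15106·6.78 = 180222.33.
n_{North} = 205·12651·6.15 / 180222.33 = 88.50.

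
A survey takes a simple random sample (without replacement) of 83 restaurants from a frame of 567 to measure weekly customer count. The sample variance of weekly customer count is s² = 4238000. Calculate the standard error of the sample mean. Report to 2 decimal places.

Under SRS without replacement, Var(ȳ) = (1 − f)·s²/n with f = n/N = 83/567 = 0.14638448.
Var(ȳ) = (1 − 0.14638448)·4238000/83 = 0.85361552·51060.241 = 43585.814.
SE(ȳ) = √(43585.814) = 208.77.

208.77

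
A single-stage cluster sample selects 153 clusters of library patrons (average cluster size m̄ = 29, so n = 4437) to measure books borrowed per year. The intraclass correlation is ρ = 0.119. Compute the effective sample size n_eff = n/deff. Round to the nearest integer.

deff = 1 + (29 − 1)·0.119 = 1 + 3.332 = 4.332.
n_eff = 4437 / 4.332 = 1024.

1024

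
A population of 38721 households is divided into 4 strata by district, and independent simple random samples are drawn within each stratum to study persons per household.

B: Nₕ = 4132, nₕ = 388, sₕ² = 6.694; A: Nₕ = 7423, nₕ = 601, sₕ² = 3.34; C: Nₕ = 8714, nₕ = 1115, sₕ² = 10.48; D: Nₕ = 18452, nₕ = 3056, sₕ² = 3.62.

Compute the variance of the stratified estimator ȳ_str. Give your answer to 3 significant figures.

Var(ȳ_str) = Σₕ Wₕ²(1 − fₕ)sₕ²/nₕ with Wₕ = Nₕ/N, N = 38721.
B: Wₕ = 0.10671212; term = 0.10671212²·(1 − 0.09390126)·6.694/388 = 1.7801517 × 10^-4.
A: Wₕ = 0.19170476; term = 0.19170476²·(1 − 0.08096457)·3.34/601 = 1.8770249 × 10^-4.
C: Wₕ = 0.22504584; term = 0.22504584²·(1 − 0.12795501)·10.48/1115 = 4.1511391 × 10^-4.
D: Wₕ = 0.47653728; term = 0.47653728²·(1 − 0.16561890)·3.62/3056 = 2.2444681 × 10^-4.
Sum = 0.0010052784.

0.00101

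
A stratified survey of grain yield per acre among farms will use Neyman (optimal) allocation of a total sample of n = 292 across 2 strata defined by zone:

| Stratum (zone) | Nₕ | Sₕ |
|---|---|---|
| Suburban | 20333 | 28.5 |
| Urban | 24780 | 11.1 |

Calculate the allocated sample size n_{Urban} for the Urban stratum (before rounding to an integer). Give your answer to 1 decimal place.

Neyman allocation: nₕ = n·NₕSₕ / Σⱼ NⱼSⱼ.
Σ NⱼSⱼ = 20333·28.5 + 24780·11.1 = 854548.5.
n_{Urban} = 292·24780·11.1 / 854548.5 = 94.0.

94.0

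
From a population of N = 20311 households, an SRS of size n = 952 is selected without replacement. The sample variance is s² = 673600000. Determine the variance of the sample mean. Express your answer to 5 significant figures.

Under SRS without replacement, Var(ȳ) = (1 − f)·s²/n with f = n/N = 952/20311 = 0.04687115.
Var(ȳ) = (1 − 0.04687115)·673600000/952 = 0.95312885·707563.03 = 674398.73.

674400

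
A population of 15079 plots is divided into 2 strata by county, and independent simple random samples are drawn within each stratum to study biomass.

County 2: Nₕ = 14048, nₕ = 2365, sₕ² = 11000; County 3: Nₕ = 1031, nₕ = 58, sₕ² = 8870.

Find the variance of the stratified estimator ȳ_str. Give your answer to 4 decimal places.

Var(ȳ_str) = Σₕ Wₕ²(1 − fₕ)sₕ²/nₕ with Wₕ = Nₕ/N, N = 15079.
County 2: Wₕ = 0.93162677; term = 0.93162677²·(1 − 0.16835137)·11000/2365 = 3.3572628.
County 3: Wₕ = 0.06837323; term = 0.06837323²·(1 − 0.05625606)·8870/58 = 0.67471762.
Sum = 4.0319804.

4.0320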